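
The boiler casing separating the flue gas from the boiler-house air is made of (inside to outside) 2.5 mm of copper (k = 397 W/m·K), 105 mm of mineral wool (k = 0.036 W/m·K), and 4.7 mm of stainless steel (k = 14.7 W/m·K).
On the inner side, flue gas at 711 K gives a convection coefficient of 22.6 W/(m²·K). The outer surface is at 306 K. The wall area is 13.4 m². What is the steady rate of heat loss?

Series thermal resistances:
R_inner film = 1/(h_i·A) = 1/(22.6×13.4) = 0.003302 K/W
R_copper = L/(kA) = 0.0025/(397×13.4) = 4.699×10^-7 K/W
R_mineral wool = L/(kA) = 0.105/(0.036×13.4) = 0.2177 K/W
R_stainless steel = L/(kA) = 0.0047/(14.7×13.4) = 2.386×10^-5 K/W
R_total = 0.221 K/W
Q = ΔT / R_total = 405 / 0.221

Q ≈ 1830 W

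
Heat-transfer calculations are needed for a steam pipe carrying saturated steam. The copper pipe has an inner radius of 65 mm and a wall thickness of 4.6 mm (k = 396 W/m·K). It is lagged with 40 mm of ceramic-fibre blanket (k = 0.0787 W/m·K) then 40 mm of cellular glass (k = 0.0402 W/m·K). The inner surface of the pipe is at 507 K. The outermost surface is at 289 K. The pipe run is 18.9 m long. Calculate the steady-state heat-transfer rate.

For a radial system each layer contributes R = ln(r_out/r_in)/(2πkL); films add R = 1/(hA).
R_copper pipe wall = ln(69.6/65)/(2π×396×18.9) = 1.454×10^-6 K/W
R_ceramic-fibre blanket = ln(109.6/69.6)/(2π×0.0787×18.9) = 0.04859 K/W
R_cellular glass = ln(149.6/109.6)/(2π×0.0402×18.9) = 0.06517 K/W
R_total = 0.1138 K/W
Q = ΔT/R_total = 218/0.1138

Q ≈ 1920 W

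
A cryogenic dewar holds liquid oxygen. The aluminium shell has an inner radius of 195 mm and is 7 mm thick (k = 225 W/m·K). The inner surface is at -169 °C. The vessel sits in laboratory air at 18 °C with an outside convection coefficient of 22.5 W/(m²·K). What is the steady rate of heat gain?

Q ≈ 2160 W

Spherical conduction: R = (1/r_in − 1/r_out)/(4πk) per layer; series-sum.
R_aluminium shell = (1/0.195 − 1/0.202)/(4π×225) = 6.285×10^-5 K/W
R_outer film = 1/(h·4πr_o²) = 1/(22.5×4π×0.202²) = 0.08668 K/W
R_total = 0.08674 K/W
Q = ΔT/R_total = 187/0.08674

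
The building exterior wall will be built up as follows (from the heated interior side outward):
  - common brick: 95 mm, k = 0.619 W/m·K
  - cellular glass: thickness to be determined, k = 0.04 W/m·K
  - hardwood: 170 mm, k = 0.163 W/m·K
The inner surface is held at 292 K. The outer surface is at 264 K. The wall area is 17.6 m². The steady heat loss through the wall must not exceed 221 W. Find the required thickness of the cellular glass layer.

L ≈ 41.3 mm

Model the wall as resistances in series:
R_common brick = L/(kA) = 0.095/(0.619×17.6) = 0.00872 K/W
R_hardwood = L/(kA) = 0.17/(0.163×17.6) = 0.05926 K/W
Sum of the known resistances R_other = 0.06798 K/W
Required total resistance R_tot = ΔT/Q_allow = 28/221 = 0.1267 K/W
R_cellular glass = R_tot − R_other = 0.05872 K/W
L = R·k·A = 0.05872×0.04×17.6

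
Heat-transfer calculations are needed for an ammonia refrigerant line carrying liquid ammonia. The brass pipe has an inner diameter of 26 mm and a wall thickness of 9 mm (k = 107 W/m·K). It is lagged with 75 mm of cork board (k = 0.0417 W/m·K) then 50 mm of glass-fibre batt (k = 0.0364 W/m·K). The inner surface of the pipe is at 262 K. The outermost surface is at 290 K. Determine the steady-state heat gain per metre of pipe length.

Treating each annulus and film as a series resistance:
R_brass pipe wall = ln(22/13)/(2π×107×1) = 7.825×10^-4 K/W
R_cork board = ln(97/22)/(2π×0.0417×1) = 5.663 K/W
R_glass-fibre batt = ln(147/97)/(2π×0.0364×1) = 1.818 K/W
R_total = 7.481 K/W
Q = ΔT/R_total = 28/7.481

q′ ≈ 3.74 W/m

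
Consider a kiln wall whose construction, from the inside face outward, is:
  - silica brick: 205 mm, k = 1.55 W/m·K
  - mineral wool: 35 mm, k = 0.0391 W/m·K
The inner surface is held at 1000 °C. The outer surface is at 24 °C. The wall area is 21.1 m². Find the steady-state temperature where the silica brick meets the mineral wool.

Thermal resistances in series:
R_silica brick = L/(kA) = 0.205/(1.55×21.1) = 0.006268 K/W
R_mineral wool = L/(kA) = 0.035/(0.0391×21.1) = 0.04242 K/W
R_total = 0.04869 K/W;  Q = ΔT/R_total = 976/0.04869 = 20040 W
T_interface = T_inner − Q·ΣR(inner→interface) = 1000 − 20000×0.006268

T ≈ 874 °C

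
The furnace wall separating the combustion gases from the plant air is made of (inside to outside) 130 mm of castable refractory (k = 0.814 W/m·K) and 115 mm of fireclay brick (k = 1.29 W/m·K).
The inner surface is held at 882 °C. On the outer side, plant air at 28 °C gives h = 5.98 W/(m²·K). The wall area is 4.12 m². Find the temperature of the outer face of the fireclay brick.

T ≈ 371 °C

Series thermal resistances:
R_castable refractory = L/(kA) = 0.13/(0.814×4.12) = 0.03876 K/W
R_fireclay brick = L/(kA) = 0.115/(1.29×4.12) = 0.02164 K/W
R_outer film = 1/(h_o·A) = 1/(5.98×4.12) = 0.04059 K/W
R_total = 0.101 K/W;  Q = ΔT/R_total = 854/0.101 = 8456 W
T_interface = T_inner − Q·ΣR(inner→interface) = 882 − 8460×0.0604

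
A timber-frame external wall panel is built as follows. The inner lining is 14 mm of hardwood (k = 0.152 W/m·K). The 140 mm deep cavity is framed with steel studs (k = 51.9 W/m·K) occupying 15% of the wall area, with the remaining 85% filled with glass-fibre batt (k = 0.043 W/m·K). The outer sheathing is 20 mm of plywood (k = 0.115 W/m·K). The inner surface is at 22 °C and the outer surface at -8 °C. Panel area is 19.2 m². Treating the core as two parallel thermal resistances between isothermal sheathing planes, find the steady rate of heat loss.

Sheathing layers in series; stud and cavity paths in parallel between them.
R_inner = 0.014/(0.152×19.2) = 0.004797 K/W
R_stud  = 0.14/(51.9×0.15×19.2) = 9.366×10^-4 K/W
R_cav   = 0.14/(0.043×0.85×19.2) = 0.1995 K/W
1/R_core = 1/R_stud + 1/R_cav → R_core = 9.323×10^-4 K/W
R_outer = 0.02/(0.115×19.2) = 0.009058 K/W
R_total = 0.01479 K/W
Q = ΔT/R_total = 30/0.01479

Q ≈ 2030 W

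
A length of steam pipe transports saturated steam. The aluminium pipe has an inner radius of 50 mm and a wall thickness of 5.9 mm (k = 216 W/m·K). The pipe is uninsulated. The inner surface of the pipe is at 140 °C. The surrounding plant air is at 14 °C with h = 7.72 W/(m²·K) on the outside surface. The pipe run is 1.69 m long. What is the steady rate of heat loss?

For a radial system each layer contributes R = ln(r_out/r_in)/(2πkL); films add R = 1/(hA).
R_aluminium pipe wall = ln(55.9/50)/(2π×216×1.69) = 4.863×10^-5 K/W
R_outer film = 1/(h_o·2πr_oL) = 1/(7.72×2π×0.0559×1.69) = 0.2182 K/W
R_total = 0.2183 K/W
Q = ΔT/R_total = 126/0.2183

Q ≈ 577 W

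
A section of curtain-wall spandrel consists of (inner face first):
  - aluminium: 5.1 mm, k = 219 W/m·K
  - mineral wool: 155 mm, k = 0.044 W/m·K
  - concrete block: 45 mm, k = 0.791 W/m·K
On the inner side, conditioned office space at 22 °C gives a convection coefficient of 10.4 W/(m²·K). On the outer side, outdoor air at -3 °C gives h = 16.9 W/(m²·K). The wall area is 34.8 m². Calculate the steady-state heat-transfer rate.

Q ≈ 233 W

Series thermal resistances:
R_inner film = 1/(h_i·A) = 1/(10.4×34.8) = 0.002763 K/W
R_aluminium = L/(kA) = 0.0051/(219×34.8) = 6.692×10^-7 K/W
R_mineral wool = L/(kA) = 0.155/(0.044×34.8) = 0.1012 K/W
R_concrete block = L/(kA) = 0.045/(0.791×34.8) = 0.001635 K/W
R_outer film = 1/(h_o·A) = 1/(16.9×34.8) = 0.0017 K/W
R_total = 0.1073 K/W
Q = ΔT / R_total = 25 / 0.1073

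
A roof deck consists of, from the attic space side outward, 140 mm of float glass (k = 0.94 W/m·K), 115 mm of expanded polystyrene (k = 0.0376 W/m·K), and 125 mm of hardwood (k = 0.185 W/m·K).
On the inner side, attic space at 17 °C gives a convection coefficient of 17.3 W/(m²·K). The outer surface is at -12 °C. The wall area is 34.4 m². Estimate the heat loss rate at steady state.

Q ≈ 253 W

Thermal resistances in series:
R_inner film = 1/(h_i·A) = 1/(17.3×34.4) = 0.00168 K/W
R_float glass = L/(kA) = 0.14/(0.94×34.4) = 0.00433 K/W
R_expanded polystyrene = L/(kA) = 0.115/(0.0376×34.4) = 0.08891 K/W
R_hardwood = L/(kA) = 0.125/(0.185×34.4) = 0.01964 K/W
R_total = 0.1146 K/W
Q = ΔT / R_total = 29 / 0.1146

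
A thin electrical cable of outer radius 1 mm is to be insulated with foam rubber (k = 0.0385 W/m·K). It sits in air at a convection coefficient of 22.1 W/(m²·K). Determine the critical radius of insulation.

For a cylinder r_cr = k/h = 0.0385/22.1
r_cr = 1.74 mm; since the bare radius (1 mm) is below r_cr, adding a thin layer of insulation will *increase* heat loss.

r_cr ≈ 1.74 mm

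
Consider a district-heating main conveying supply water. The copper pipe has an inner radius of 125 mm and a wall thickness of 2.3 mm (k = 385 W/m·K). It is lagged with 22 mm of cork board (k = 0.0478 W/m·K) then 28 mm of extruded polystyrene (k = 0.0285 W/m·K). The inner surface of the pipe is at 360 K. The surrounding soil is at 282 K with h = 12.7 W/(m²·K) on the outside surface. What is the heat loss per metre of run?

Cylindrical conduction, so R = ln(r₂/r₁)/(2πkL) per layer, in series:
R_copper pipe wall = ln(127.3/125)/(2π×385×1) = 7.537×10^-6 K/W
R_cork board = ln(149.3/127.3)/(2π×0.0478×1) = 0.5308 K/W
R_extruded polystyrene = ln(177.3/149.3)/(2π×0.0285×1) = 0.9599 K/W
R_outer film = 1/(h_o·2πr_oL) = 1/(12.7×2π×0.1773×1) = 0.07068 K/W
R_total = 1.561 K/W
Q = ΔT/R_total = 78/1.561

q′ ≈ 50 W/m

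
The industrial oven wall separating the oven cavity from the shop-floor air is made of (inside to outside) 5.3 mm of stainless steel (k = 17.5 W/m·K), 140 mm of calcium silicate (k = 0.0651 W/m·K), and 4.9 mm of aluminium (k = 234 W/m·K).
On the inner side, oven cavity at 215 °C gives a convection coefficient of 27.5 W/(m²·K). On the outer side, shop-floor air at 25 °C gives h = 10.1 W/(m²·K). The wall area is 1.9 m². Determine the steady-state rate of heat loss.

Series thermal resistances:
R_inner film = 1/(h_i·A) = 1/(27.5×1.9) = 0.01914 K/W
R_stainless steel = L/(kA) = 0.0053/(17.5×1.9) = 1.594×10^-4 K/W
R_calcium silicate = L/(kA) = 0.14/(0.0651×1.9) = 1.132 K/W
R_aluminium = L/(kA) = 0.0049/(234×1.9) = 1.102×10^-5 K/W
R_outer film = 1/(h_o·A) = 1/(10.1×1.9) = 0.05211 K/W
R_total = 1.203 K/W
Q = ΔT / R_total = 190 / 1.203

Q ≈ 158 W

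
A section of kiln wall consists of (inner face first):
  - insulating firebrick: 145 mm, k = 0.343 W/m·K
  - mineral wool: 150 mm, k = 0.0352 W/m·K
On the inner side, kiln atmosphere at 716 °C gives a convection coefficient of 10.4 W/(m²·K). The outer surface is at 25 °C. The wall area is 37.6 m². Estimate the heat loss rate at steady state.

Treating each layer as a thermal resistance in series:
R_inner film = 1/(h_i·A) = 1/(10.4×37.6) = 0.002557 K/W
R_insulating firebrick = L/(kA) = 0.145/(0.343×37.6) = 0.01124 K/W
R_mineral wool = L/(kA) = 0.15/(0.0352×37.6) = 0.1133 K/W
R_total = 0.1271 K/W
Q = ΔT / R_total = 691 / 0.1271

Q ≈ 5440 W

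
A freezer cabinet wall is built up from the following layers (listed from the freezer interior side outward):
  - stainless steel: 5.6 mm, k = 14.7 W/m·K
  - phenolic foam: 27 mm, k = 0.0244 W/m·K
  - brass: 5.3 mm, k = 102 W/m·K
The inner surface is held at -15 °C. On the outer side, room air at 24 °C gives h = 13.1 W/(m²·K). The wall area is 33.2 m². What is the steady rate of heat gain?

Q ≈ 1090 W

Using the resistance-network approach (series):
R_stainless steel = L/(kA) = 0.0056/(14.7×33.2) = 1.147×10^-5 K/W
R_phenolic foam = L/(kA) = 0.027/(0.0244×33.2) = 0.03333 K/W
R_brass = L/(kA) = 0.0053/(102×33.2) = 1.565×10^-6 K/W
R_outer film = 1/(h_o·A) = 1/(13.1×33.2) = 0.002299 K/W
R_total = 0.03564 K/W
Q = ΔT / R_total = 39 / 0.03564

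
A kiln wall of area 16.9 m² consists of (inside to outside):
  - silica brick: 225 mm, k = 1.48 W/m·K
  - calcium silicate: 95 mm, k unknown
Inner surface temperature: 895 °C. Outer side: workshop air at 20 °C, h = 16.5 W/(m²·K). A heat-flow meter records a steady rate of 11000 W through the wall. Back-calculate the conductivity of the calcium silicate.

Model the wall as resistances in series:
R_silica brick = L/(kA) = 0.225/(1.48×16.9) = 0.008996 K/W
R_outer film = 1/(h_o·A) = 1/(16.5×16.9) = 0.003586 K/W
Sum of known resistances R_other = 0.01258 K/W
Total R = ΔT/Q = 875/11000 = 0.07955 K/W
R_calcium silicate = R_total − R_other = 0.06696 K/W
k = L/(R·A) = 0.095/(0.06696×16.9)

k ≈ 0.0839 W/(m·K)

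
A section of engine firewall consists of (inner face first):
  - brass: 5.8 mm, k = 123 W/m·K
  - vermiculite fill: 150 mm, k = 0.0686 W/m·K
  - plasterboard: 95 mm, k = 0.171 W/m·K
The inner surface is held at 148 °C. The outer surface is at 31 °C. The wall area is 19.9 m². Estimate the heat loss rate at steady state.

Q ≈ 849 W

Thermal resistances in series:
R_brass = L/(kA) = 0.0058/(123×19.9) = 2.37×10^-6 K/W
R_vermiculite fill = L/(kA) = 0.15/(0.0686×19.9) = 0.1099 K/W
R_plasterboard = L/(kA) = 0.095/(0.171×19.9) = 0.02792 K/W
R_total = 0.1378 K/W
Q = ΔT / R_total = 117 / 0.1378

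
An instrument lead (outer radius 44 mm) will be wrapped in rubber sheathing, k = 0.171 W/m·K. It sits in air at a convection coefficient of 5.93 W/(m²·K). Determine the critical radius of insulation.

r_cr ≈ 28.8 mm

For a cylinder r_cr = k/h = 0.171/5.93
r_cr = 28.8 mm; since the bare radius (44 mm) is above r_cr, any added insulation will reduce heat loss.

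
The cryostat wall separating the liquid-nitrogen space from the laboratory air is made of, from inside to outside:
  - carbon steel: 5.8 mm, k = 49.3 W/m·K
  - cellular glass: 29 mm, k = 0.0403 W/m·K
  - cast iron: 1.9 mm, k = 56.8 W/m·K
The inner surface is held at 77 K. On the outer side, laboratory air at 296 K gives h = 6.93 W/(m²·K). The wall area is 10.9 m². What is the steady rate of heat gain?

Thermal resistances in series:
R_carbon steel = L/(kA) = 0.0058/(49.3×10.9) = 1.079×10^-5 K/W
R_cellular glass = L/(kA) = 0.029/(0.0403×10.9) = 0.06602 K/W
R_cast iron = L/(kA) = 0.0019/(56.8×10.9) = 3.069×10^-6 K/W
R_outer film = 1/(h_o·A) = 1/(6.93×10.9) = 0.01324 K/W
R_total = 0.07927 K/W
Q = ΔT / R_total = 219 / 0.07927

Q ≈ 2760 W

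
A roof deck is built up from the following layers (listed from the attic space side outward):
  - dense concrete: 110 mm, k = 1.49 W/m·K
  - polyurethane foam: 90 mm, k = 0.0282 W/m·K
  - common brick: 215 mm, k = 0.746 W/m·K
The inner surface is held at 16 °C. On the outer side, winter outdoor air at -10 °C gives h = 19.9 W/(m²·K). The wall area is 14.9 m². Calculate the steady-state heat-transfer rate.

Thermal resistances in series:
R_dense concrete = L/(kA) = 0.11/(1.49×14.9) = 0.004955 K/W
R_polyurethane foam = L/(kA) = 0.09/(0.0282×14.9) = 0.2142 K/W
R_common brick = L/(kA) = 0.215/(0.746×14.9) = 0.01934 K/W
R_outer film = 1/(h_o·A) = 1/(19.9×14.9) = 0.003373 K/W
R_total = 0.2419 K/W
Q = ΔT / R_total = 26 / 0.2419

Q ≈ 107 W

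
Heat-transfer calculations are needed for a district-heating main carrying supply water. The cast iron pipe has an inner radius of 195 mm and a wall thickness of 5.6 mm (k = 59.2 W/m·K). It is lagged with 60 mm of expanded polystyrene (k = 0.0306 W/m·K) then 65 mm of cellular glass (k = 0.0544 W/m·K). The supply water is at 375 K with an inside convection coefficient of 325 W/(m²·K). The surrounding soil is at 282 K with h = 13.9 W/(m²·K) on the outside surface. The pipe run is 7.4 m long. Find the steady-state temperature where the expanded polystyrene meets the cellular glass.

Radial resistances (cylindrical: R_cond = ln(r_o/r_i)/(2πkL), R_conv = 1/(h·2πrL)):
R_inner film = 1/(h_i·2πr₁L) = 1/(325×2π×0.195×7.4) = 3.394×10^-4 K/W
R_cast iron pipe wall = ln(200.6/195)/(2π×59.2×7.4) = 1.029×10^-5 K/W
R_expanded polystyrene = ln(260.6/200.6)/(2π×0.0306×7.4) = 0.1839 K/W
R_cellular glass = ln(325.6/260.6)/(2π×0.0544×7.4) = 0.08804 K/W
R_outer film = 1/(h_o·2πr_oL) = 1/(13.9×2π×0.3256×7.4) = 0.004752 K/W
R_total = 0.2771 K/W
Q = ΔT/R_total = 93/0.2771
Q = 336 W
T_interface = T_inner − Q·ΣR(inner→interface) = 375 − 336×0.1843

T ≈ 313 K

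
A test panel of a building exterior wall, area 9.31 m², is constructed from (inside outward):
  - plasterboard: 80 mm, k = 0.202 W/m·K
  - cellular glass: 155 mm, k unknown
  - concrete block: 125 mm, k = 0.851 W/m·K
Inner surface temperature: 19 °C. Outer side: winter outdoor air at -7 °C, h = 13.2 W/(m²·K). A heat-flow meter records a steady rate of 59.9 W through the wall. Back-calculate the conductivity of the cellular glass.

Series thermal resistances:
R_plasterboard = L/(kA) = 0.08/(0.202×9.31) = 0.04254 K/W
R_concrete block = L/(kA) = 0.125/(0.851×9.31) = 0.01578 K/W
R_outer film = 1/(h_o·A) = 1/(13.2×9.31) = 0.008137 K/W
Sum of known resistances R_other = 0.06645 K/W
Total R = ΔT/Q = 26/59.9 = 0.4341 K/W
R_cellular glass = R_total − R_other = 0.3676 K/W
k = L/(R·A) = 0.155/(0.3676×9.31)

k ≈ 0.0453 W/(m·K)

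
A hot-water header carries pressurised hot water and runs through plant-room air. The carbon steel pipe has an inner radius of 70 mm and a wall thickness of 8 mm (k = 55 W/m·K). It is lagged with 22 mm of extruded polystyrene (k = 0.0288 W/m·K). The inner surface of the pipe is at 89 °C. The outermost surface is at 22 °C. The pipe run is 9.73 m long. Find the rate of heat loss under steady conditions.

Q ≈ 475 W

For a radial system each layer contributes R = ln(r_out/r_in)/(2πkL); films add R = 1/(hA).
R_carbon steel pipe wall = ln(78/70)/(2π×55×9.73) = 3.218×10^-5 K/W
R_extruded polystyrene = ln(100/78)/(2π×0.0288×9.73) = 0.1411 K/W
R_total = 0.1411 K/W
Q = ΔT/R_total = 67/0.1411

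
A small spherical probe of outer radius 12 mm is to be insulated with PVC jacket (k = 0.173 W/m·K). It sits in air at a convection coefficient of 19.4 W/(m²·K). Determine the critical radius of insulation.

For a sphere r_cr = 2k/h = 2×0.173/19.4
r_cr = 17.8 mm; since the bare radius (12 mm) is below r_cr, adding a thin layer of insulation will *increase* heat loss.

r_cr ≈ 17.8 mm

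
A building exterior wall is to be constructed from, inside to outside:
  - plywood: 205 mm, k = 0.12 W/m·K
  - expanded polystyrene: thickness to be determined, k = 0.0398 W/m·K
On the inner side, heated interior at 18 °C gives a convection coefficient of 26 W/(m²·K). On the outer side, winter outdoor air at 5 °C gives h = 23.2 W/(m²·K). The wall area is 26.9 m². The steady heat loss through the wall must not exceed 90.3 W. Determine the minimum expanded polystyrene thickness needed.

L ≈ 82.9 mm

Model the wall as resistances in series:
R_inner film = 1/(h_i·A) = 1/(26×26.9) = 0.00143 K/W
R_plywood = L/(kA) = 0.205/(0.12×26.9) = 0.06351 K/W
R_outer film = 1/(h_o·A) = 1/(23.2×26.9) = 0.001602 K/W
Sum of the known resistances R_other = 0.06654 K/W
Required total resistance R_tot = ΔT/Q_allow = 13/90.3 = 0.144 K/W
R_expanded polystyrene = R_tot − R_other = 0.07743 K/W
L = R·k·A = 0.07743×0.0398×26.9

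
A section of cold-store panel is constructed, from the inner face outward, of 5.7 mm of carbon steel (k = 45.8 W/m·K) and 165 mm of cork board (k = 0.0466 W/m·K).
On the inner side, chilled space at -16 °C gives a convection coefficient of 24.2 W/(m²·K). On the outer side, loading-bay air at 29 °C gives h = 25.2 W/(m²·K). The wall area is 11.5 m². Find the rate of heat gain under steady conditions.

Series thermal resistances:
R_inner film = 1/(h_i·A) = 1/(24.2×11.5) = 0.003593 K/W
R_carbon steel = L/(kA) = 0.0057/(45.8×11.5) = 1.082×10^-5 K/W
R_cork board = L/(kA) = 0.165/(0.0466×11.5) = 0.3079 K/W
R_outer film = 1/(h_o·A) = 1/(25.2×11.5) = 0.003451 K/W
R_total = 0.3149 K/W
Q = ΔT / R_total = 45 / 0.3149

Q ≈ 143 W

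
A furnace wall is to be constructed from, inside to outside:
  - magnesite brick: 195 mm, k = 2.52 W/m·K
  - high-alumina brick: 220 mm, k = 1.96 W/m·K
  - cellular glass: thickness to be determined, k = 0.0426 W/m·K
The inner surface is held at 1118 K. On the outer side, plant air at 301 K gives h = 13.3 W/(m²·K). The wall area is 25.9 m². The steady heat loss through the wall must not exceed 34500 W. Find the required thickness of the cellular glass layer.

L ≈ 14.8 mm

Thermal resistances in series:
R_magnesite brick = L/(kA) = 0.195/(2.52×25.9) = 0.002988 K/W
R_high-alumina brick = L/(kA) = 0.22/(1.96×25.9) = 0.004334 K/W
R_outer film = 1/(h_o·A) = 1/(13.3×25.9) = 0.002903 K/W
Sum of the known resistances R_other = 0.01022 K/W
Required total resistance R_tot = ΔT/Q_allow = 817/34500 = 0.02368 K/W
R_cellular glass = R_tot − R_other = 0.01346 K/W
L = R·k·A = 0.01346×0.0426×25.9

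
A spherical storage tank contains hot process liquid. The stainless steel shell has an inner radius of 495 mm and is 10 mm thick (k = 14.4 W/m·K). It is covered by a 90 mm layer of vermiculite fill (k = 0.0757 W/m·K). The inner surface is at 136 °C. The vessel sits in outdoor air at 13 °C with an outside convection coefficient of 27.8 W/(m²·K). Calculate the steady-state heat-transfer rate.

Radial (spherical) resistances in series:
R_stainless steel shell = (1/0.495 − 1/0.505)/(4π×14.4) = 2.211×10^-4 K/W
R_vermiculite fill = (1/0.505 − 1/0.595)/(4π×0.0757) = 0.3149 K/W
R_outer film = 1/(h·4πr_o²) = 1/(27.8×4π×0.595²) = 0.008086 K/W
R_total = 0.3232 K/W
Q = ΔT/R_total = 123/0.3232

Q ≈ 381 W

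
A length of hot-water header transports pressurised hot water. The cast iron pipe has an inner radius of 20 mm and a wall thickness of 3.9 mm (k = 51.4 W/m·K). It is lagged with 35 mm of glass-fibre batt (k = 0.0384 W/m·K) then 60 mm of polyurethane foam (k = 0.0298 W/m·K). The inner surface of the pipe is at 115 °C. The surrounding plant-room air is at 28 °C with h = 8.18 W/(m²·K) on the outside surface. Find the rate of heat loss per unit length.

q′ ≈ 11.4 W/m

Cylindrical conduction, so R = ln(r₂/r₁)/(2πkL) per layer, in series:
R_cast iron pipe wall = ln(23.9/20)/(2π×51.4×1) = 5.516×10^-4 K/W
R_glass-fibre batt = ln(58.9/23.9)/(2π×0.0384×1) = 3.738 K/W
R_polyurethane foam = ln(118.9/58.9)/(2π×0.0298×1) = 3.752 K/W
R_outer film = 1/(h_o·2πr_oL) = 1/(8.18×2π×0.1189×1) = 0.1636 K/W
R_total = 7.654 K/W
Q = ΔT/R_total = 87/7.654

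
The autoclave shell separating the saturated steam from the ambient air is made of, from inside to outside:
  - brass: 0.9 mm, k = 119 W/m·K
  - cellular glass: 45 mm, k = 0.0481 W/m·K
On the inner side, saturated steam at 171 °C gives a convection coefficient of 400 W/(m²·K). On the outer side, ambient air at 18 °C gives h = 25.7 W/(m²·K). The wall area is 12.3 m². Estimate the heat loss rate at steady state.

Q ≈ 1930 W

Treating each layer as a thermal resistance in series:
R_inner film = 1/(h_i·A) = 1/(400×12.3) = 2.033×10^-4 K/W
R_brass = L/(kA) = 0.0009/(119×12.3) = 6.149×10^-7 K/W
R_cellular glass = L/(kA) = 0.045/(0.0481×12.3) = 0.07606 K/W
R_outer film = 1/(h_o·A) = 1/(25.7×12.3) = 0.003163 K/W
R_total = 0.07943 K/W
Q = ΔT / R_total = 153 / 0.07943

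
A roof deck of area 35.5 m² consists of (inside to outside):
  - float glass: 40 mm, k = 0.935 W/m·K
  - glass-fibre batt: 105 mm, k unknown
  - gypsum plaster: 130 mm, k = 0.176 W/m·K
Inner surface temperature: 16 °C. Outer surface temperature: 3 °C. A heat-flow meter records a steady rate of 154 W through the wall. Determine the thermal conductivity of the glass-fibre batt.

Series thermal resistances:
R_float glass = L/(kA) = 0.04/(0.935×35.5) = 0.001205 K/W
R_gypsum plaster = L/(kA) = 0.13/(0.176×35.5) = 0.02081 K/W
Sum of known resistances R_other = 0.02201 K/W
Total R = ΔT/Q = 13/154 = 0.08442 K/W
R_glass-fibre batt = R_total − R_other = 0.0624 K/W
k = L/(R·A) = 0.105/(0.0624×35.5)

k ≈ 0.0474 W/(m·K)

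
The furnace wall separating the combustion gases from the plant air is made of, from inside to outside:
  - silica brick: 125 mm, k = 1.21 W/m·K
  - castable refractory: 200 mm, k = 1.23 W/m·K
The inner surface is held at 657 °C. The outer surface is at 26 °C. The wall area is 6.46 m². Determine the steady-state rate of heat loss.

Treating each layer as a thermal resistance in series:
R_silica brick = L/(kA) = 0.125/(1.21×6.46) = 0.01599 K/W
R_castable refractory = L/(kA) = 0.2/(1.23×6.46) = 0.02517 K/W
R_total = 0.04116 K/W
Q = ΔT / R_total = 631 / 0.04116

Q ≈ 15300 W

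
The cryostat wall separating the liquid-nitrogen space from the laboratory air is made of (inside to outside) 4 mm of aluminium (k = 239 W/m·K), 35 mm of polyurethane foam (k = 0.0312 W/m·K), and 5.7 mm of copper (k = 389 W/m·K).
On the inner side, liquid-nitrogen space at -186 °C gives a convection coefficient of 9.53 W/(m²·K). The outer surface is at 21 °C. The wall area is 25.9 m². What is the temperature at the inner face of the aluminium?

T ≈ -168 °C

Treating each layer as a thermal resistance in series:
R_inner film = 1/(h_i·A) = 1/(9.53×25.9) = 0.004051 K/W
R_aluminium = L/(kA) = 0.004/(239×25.9) = 6.462×10^-7 K/W
R_polyurethane foam = L/(kA) = 0.035/(0.0312×25.9) = 0.04331 K/W
R_copper = L/(kA) = 0.0057/(389×25.9) = 5.658×10^-7 K/W
R_total = 0.04737 K/W;  Q = ΔT/R_total = 207/0.04737 = 4370 W
T_interface = T_inner + Q·ΣR(inner→interface) = -186 + 4370×0.004051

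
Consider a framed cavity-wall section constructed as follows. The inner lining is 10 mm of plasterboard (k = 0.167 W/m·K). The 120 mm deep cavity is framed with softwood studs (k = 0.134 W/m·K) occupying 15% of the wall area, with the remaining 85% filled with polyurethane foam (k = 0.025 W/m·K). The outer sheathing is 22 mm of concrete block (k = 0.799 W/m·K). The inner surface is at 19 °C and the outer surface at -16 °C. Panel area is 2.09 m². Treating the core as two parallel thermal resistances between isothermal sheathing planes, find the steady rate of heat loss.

Q ≈ 24.5 W

Sheathing layers in series; stud and cavity paths in parallel between them.
R_inner = 0.01/(0.167×2.09) = 0.02865 K/W
R_stud  = 0.12/(0.134×0.15×2.09) = 2.857 K/W
R_cav   = 0.12/(0.025×0.85×2.09) = 2.702 K/W
1/R_core = 1/R_stud + 1/R_cav → R_core = 1.389 K/W
R_outer = 0.022/(0.799×2.09) = 0.01317 K/W
R_total = 1.43 K/W
Q = ΔT/R_total = 35/1.43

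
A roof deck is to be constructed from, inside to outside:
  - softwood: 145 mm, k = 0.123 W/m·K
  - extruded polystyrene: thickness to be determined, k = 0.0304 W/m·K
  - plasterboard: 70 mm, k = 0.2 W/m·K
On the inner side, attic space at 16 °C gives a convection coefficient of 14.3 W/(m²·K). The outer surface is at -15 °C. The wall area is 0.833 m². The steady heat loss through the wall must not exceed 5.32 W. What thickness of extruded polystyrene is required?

Thermal resistances in series:
R_inner film = 1/(h_i·A) = 1/(14.3×0.833) = 0.08395 K/W
R_softwood = L/(kA) = 0.145/(0.123×0.833) = 1.415 K/W
R_plasterboard = L/(kA) = 0.07/(0.2×0.833) = 0.4202 K/W
Sum of the known resistances R_other = 1.919 K/W
Required total resistance R_tot = ΔT/Q_allow = 31/5.32 = 5.827 K/W
R_extruded polystyrene = R_tot − R_other = 3.908 K/W
L = R·k·A = 3.908×0.0304×0.833

L ≈ 99 mm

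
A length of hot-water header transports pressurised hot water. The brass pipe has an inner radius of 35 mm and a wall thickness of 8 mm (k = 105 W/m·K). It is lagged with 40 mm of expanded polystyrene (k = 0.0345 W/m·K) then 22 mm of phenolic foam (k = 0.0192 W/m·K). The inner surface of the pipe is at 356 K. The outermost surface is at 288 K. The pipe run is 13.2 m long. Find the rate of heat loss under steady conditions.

Cylindrical conduction, so R = ln(r₂/r₁)/(2πkL) per layer, in series:
R_brass pipe wall = ln(43/35)/(2π×105×13.2) = 2.364×10^-5 K/W
R_expanded polystyrene = ln(83/43)/(2π×0.0345×13.2) = 0.2298 K/W
R_phenolic foam = ln(105/83)/(2π×0.0192×13.2) = 0.1477 K/W
R_total = 0.3775 K/W
Q = ΔT/R_total = 68/0.3775

Q ≈ 180 W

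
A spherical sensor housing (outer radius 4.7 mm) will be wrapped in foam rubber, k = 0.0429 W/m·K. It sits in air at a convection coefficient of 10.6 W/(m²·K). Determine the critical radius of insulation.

For a sphere r_cr = 2k/h = 2×0.0429/10.6
r_cr = 8.09 mm; since the bare radius (4.7 mm) is below r_cr, adding a thin layer of insulation will *increase* heat loss.

r_cr ≈ 8.09 mm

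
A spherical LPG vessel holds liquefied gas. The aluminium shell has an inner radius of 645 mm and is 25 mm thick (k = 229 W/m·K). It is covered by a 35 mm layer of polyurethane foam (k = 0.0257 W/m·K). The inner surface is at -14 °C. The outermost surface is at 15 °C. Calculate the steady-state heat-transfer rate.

For a spherical shell R = (1/r₁ − 1/r₂)/(4πk); film R = 1/(h·4πr²). In series:
R_aluminium shell = (1/0.645 − 1/0.67)/(4π×229) = 2.01×10^-5 K/W
R_polyurethane foam = (1/0.67 − 1/0.705)/(4π×0.0257) = 0.2294 K/W
R_total = 0.2295 K/W
Q = ΔT/R_total = 29/0.2295

Q ≈ 126 W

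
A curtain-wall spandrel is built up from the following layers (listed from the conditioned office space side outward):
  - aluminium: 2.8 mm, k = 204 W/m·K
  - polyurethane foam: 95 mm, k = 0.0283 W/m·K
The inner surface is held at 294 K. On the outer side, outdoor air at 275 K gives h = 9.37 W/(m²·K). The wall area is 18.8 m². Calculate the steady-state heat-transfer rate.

Q ≈ 103 W

Model the wall as resistances in series:
R_aluminium = L/(kA) = 0.0028/(204×18.8) = 7.301×10^-7 K/W
R_polyurethane foam = L/(kA) = 0.095/(0.0283×18.8) = 0.1786 K/W
R_outer film = 1/(h_o·A) = 1/(9.37×18.8) = 0.005677 K/W
R_total = 0.1842 K/W
Q = ΔT / R_total = 19 / 0.1842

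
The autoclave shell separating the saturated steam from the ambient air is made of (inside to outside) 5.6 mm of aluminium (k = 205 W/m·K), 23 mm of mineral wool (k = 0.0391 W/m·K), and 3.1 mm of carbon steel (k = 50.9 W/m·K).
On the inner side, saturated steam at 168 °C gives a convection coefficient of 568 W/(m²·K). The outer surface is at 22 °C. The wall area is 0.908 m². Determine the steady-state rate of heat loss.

Treating each layer as a thermal resistance in series:
R_inner film = 1/(h_i·A) = 1/(568×0.908) = 0.001939 K/W
R_aluminium = L/(kA) = 0.0056/(205×0.908) = 3.008×10^-5 K/W
R_mineral wool = L/(kA) = 0.023/(0.0391×0.908) = 0.6478 K/W
R_carbon steel = L/(kA) = 0.0031/(50.9×0.908) = 6.707×10^-5 K/W
R_total = 0.6499 K/W
Q = ΔT / R_total = 146 / 0.6499

Q ≈ 225 W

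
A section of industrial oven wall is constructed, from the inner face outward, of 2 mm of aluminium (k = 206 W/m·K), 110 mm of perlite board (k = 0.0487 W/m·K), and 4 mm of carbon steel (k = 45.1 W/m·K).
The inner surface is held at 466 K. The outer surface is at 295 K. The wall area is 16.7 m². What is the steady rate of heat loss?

Q ≈ 1260 W

Series thermal resistances:
R_aluminium = L/(kA) = 0.002/(206×16.7) = 5.814×10^-7 K/W
R_perlite board = L/(kA) = 0.11/(0.0487×16.7) = 0.1353 K/W
R_carbon steel = L/(kA) = 0.004/(45.1×16.7) = 5.311×10^-6 K/W
R_total = 0.1353 K/W
Q = ΔT / R_total = 171 / 0.1353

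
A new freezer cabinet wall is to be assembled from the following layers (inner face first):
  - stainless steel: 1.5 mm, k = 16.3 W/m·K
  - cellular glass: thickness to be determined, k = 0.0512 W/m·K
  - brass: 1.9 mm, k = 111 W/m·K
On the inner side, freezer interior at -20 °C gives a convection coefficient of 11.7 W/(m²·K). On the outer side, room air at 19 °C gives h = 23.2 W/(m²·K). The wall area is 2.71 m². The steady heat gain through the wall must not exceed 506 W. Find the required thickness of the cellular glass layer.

Using the resistance-network approach (series):
R_inner film = 1/(h_i·A) = 1/(11.7×2.71) = 0.03154 K/W
R_stainless steel = L/(kA) = 0.0015/(16.3×2.71) = 3.396×10^-5 K/W
R_brass = L/(kA) = 0.0019/(111×2.71) = 6.316×10^-6 K/W
R_outer film = 1/(h_o·A) = 1/(23.2×2.71) = 0.01591 K/W
Sum of the known resistances R_other = 0.04748 K/W
Required total resistance R_tot = ΔT/Q_allow = 39/506 = 0.07708 K/W
R_cellular glass = R_tot − R_other = 0.02959 K/W
L = R·k·A = 0.02959×0.0512×2.71

L ≈ 4.11 mm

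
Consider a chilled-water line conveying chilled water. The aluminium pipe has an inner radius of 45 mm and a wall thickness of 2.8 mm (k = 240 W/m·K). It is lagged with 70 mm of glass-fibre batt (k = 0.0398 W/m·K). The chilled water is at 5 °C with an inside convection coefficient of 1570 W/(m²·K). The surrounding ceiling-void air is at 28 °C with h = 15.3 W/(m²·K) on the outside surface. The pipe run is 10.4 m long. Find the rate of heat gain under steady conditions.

For a radial system each layer contributes R = ln(r_out/r_in)/(2πkL); films add R = 1/(hA).
R_inner film = 1/(h_i·2πr₁L) = 1/(1570×2π×0.045×10.4) = 2.166×10^-4 K/W
R_aluminium pipe wall = ln(47.8/45)/(2π×240×10.4) = 3.849×10^-6 K/W
R_glass-fibre batt = ln(117.8/47.8)/(2π×0.0398×10.4) = 0.3468 K/W
R_outer film = 1/(h_o·2πr_oL) = 1/(15.3×2π×0.1178×10.4) = 0.008491 K/W
R_total = 0.3555 K/W
Q = ΔT/R_total = 23/0.3555

Q ≈ 64.7 W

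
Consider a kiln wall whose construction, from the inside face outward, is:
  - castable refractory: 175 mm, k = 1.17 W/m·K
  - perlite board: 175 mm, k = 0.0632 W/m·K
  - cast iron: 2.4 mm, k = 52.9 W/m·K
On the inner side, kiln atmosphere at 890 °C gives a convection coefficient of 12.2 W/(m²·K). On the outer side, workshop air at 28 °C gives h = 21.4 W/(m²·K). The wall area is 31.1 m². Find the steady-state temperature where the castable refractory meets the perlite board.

T ≈ 825 °C

Model the wall as resistances in series:
R_inner film = 1/(h_i·A) = 1/(12.2×31.1) = 0.002636 K/W
R_castable refractory = L/(kA) = 0.175/(1.17×31.1) = 0.004809 K/W
R_perlite board = L/(kA) = 0.175/(0.0632×31.1) = 0.08903 K/W
R_cast iron = L/(kA) = 0.0024/(52.9×31.1) = 1.459×10^-6 K/W
R_outer film = 1/(h_o·A) = 1/(21.4×31.1) = 0.001503 K/W
R_total = 0.09798 K/W;  Q = ΔT/R_total = 862/0.09798 = 8797 W
T_interface = T_inner − Q·ΣR(inner→interface) = 890 − 8800×0.007445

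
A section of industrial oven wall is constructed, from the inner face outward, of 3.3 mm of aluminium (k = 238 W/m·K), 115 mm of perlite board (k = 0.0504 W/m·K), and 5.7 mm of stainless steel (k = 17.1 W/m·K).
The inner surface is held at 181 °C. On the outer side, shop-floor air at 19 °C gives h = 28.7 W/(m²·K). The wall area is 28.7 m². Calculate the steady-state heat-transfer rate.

Using the resistance-network approach (series):
R_aluminium = L/(kA) = 0.0033/(238×28.7) = 4.831×10^-7 K/W
R_perlite board = L/(kA) = 0.115/(0.0504×28.7) = 0.0795 K/W
R_stainless steel = L/(kA) = 0.0057/(17.1×28.7) = 1.161×10^-5 K/W
R_outer film = 1/(h_o·A) = 1/(28.7×28.7) = 0.001214 K/W
R_total = 0.08073 K/W
Q = ΔT / R_total = 162 / 0.08073

Q ≈ 2010 W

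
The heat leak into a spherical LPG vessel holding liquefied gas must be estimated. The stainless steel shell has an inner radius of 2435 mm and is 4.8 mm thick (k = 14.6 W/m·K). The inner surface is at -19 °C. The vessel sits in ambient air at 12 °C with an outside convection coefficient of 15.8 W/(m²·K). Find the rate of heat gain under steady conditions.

Q ≈ 36400 W

Radial (spherical) resistances in series:
R_stainless steel shell = (1/2.435 − 1/2.4398)/(4π×14.6) = 4.404×10^-6 K/W
R_outer film = 1/(h·4πr_o²) = 1/(15.8×4π×2.4398²) = 8.461×10^-4 K/W
R_total = 8.505×10^-4 K/W
Q = ΔT/R_total = 31/8.505×10^-4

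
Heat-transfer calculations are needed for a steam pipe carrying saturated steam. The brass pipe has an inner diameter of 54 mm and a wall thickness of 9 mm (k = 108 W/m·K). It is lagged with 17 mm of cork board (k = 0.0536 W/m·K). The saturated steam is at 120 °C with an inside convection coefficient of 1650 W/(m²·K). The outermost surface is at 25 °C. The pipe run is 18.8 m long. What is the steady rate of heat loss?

Per-layer cylindrical resistances, series-summed:
R_inner film = 1/(h_i·2πr₁L) = 1/(1650×2π×0.027×18.8) = 1.9×10^-4 K/W
R_brass pipe wall = ln(36/27)/(2π×108×18.8) = 2.255×10^-5 K/W
R_cork board = ln(53/36)/(2π×0.0536×18.8) = 0.06109 K/W
R_total = 0.0613 K/W
Q = ΔT/R_total = 95/0.0613

Q ≈ 1550 W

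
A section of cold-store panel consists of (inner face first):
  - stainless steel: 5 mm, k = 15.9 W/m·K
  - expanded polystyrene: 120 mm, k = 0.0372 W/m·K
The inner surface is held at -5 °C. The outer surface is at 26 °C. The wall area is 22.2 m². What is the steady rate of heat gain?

Q ≈ 213 W

Model the wall as resistances in series:
R_stainless steel = L/(kA) = 0.005/(15.9×22.2) = 1.417×10^-5 K/W
R_expanded polystyrene = L/(kA) = 0.12/(0.0372×22.2) = 0.1453 K/W
R_total = 0.1453 K/W
Q = ΔT / R_total = 31 / 0.1453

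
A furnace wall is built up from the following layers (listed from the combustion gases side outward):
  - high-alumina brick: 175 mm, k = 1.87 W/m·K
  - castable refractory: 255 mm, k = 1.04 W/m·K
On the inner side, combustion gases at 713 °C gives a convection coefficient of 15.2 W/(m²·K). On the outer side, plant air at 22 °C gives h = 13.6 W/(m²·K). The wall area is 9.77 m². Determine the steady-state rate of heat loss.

Q ≈ 14100 W

Thermal resistances in series:
R_inner film = 1/(h_i·A) = 1/(15.2×9.77) = 0.006734 K/W
R_high-alumina brick = L/(kA) = 0.175/(1.87×9.77) = 0.009579 K/W
R_castable refractory = L/(kA) = 0.255/(1.04×9.77) = 0.0251 K/W
R_outer film = 1/(h_o·A) = 1/(13.6×9.77) = 0.007526 K/W
R_total = 0.04893 K/W
Q = ΔT / R_total = 691 / 0.04893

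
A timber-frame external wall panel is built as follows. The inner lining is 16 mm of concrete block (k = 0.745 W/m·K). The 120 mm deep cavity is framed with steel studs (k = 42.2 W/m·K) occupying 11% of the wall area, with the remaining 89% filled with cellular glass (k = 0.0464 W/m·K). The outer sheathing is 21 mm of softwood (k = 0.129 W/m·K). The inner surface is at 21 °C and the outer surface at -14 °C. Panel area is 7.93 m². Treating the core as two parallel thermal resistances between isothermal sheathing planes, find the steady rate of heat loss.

Q ≈ 1320 W

Sheathing layers in series; stud and cavity paths in parallel between them.
R_inner = 0.016/(0.745×7.93) = 0.002708 K/W
R_stud  = 0.12/(42.2×0.11×7.93) = 0.00326 K/W
R_cav   = 0.12/(0.0464×0.89×7.93) = 0.3664 K/W
1/R_core = 1/R_stud + 1/R_cav → R_core = 0.003231 K/W
R_outer = 0.021/(0.129×7.93) = 0.02053 K/W
R_total = 0.02647 K/W
Q = ΔT/R_total = 35/0.02647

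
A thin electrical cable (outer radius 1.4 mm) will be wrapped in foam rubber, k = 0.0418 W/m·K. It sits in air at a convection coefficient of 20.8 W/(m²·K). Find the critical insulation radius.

For a cylinder r_cr = k/h = 0.0418/20.8
r_cr = 2.01 mm; since the bare radius (1.4 mm) is below r_cr, adding a thin layer of insulation will *increase* heat loss.

r_cr ≈ 2.01 mm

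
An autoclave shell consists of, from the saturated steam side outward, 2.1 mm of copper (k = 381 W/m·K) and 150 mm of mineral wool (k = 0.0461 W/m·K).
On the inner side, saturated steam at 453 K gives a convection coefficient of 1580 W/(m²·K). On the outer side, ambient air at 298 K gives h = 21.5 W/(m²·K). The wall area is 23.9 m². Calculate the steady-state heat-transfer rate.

Q ≈ 1120 W

Thermal resistances in series:
R_inner film = 1/(h_i·A) = 1/(1580×23.9) = 2.648×10^-5 K/W
R_copper = L/(kA) = 0.0021/(381×23.9) = 2.306×10^-7 K/W
R_mineral wool = L/(kA) = 0.15/(0.0461×23.9) = 0.1361 K/W
R_outer film = 1/(h_o·A) = 1/(21.5×23.9) = 0.001946 K/W
R_total = 0.1381 K/W
Q = ΔT / R_total = 155 / 0.1381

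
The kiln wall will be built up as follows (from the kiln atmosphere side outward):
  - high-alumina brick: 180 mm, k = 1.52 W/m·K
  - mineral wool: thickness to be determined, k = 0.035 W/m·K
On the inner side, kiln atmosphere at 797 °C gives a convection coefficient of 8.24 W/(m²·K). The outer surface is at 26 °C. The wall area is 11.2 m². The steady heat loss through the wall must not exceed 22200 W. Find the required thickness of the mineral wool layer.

L ≈ 5.22 mm

Model the wall as resistances in series:
R_inner film = 1/(h_i·A) = 1/(8.24×11.2) = 0.01084 K/W
R_high-alumina brick = L/(kA) = 0.18/(1.52×11.2) = 0.01057 K/W
Sum of the known resistances R_other = 0.02141 K/W
Required total resistance R_tot = ΔT/Q_allow = 771/22200 = 0.03473 K/W
R_mineral wool = R_tot − R_other = 0.01332 K/W
L = R·k·A = 0.01332×0.035×11.2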